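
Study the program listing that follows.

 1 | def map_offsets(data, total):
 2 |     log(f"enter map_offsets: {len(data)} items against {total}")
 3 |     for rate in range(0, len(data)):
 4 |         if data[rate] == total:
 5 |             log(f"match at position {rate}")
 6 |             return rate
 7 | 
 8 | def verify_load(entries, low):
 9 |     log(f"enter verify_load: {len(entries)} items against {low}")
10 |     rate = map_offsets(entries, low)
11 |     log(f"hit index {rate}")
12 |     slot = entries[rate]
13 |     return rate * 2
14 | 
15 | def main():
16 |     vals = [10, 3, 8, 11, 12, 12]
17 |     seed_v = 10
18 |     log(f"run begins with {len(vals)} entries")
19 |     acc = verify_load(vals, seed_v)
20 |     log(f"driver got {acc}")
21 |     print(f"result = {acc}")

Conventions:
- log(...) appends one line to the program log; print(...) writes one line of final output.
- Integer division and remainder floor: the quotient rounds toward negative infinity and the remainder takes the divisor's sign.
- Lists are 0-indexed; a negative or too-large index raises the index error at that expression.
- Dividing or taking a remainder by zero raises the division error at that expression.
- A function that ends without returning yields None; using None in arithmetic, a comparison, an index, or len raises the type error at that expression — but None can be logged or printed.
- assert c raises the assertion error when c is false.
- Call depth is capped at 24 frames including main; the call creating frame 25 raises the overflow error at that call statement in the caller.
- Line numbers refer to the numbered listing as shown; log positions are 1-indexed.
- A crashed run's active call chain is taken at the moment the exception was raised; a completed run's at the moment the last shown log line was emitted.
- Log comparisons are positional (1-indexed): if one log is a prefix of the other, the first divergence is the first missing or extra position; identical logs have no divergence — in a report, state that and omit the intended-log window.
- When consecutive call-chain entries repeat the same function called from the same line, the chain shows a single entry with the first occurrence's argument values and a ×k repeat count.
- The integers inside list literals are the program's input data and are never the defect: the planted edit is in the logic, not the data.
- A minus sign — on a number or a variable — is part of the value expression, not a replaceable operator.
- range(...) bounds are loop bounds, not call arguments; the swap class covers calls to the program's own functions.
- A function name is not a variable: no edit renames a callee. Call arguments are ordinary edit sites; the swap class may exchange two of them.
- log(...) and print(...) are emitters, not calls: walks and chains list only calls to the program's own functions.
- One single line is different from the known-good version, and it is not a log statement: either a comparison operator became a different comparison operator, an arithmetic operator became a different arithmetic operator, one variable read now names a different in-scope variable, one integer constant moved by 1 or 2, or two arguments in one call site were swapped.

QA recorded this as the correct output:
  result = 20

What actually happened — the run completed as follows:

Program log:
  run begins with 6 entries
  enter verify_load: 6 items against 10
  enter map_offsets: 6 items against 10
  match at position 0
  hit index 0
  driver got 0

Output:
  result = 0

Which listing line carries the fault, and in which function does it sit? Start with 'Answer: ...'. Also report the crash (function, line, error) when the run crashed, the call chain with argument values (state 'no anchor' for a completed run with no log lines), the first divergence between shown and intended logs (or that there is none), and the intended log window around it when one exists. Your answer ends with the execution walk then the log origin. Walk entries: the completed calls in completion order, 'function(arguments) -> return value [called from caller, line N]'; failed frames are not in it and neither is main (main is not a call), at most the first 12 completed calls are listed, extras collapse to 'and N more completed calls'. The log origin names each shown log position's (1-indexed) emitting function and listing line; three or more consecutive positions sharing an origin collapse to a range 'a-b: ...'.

Answer: the defect is in verify_load at line 13.
Core observation: The earliest visible damage is log position 6 — 'driver got 0' rather than the intended 'driver got 20'.
Call chain: main.
First divergence: at position 6 the run shows 'driver got 0' where the working version logs 'driver got 20'.
Intended log window:
  4: match at position 0
  5: hit index 0
  6: driver got 20
Execution walk:
  map_offsets([10, 3, 8, 11, 12, 12], 10) -> 0  [called from verify_load, line 10]
  verify_load([10, 3, 8, 11, 12, 12], 10) -> 0  [called from main, line 19]
Origin of each log line:
  1: emitted by main (line 18)
  2: emitted by verify_load (line 9)
  3: emitted by map_offsets (line 2)
  4: emitted by map_offsets (line 5)
  5: emitted by verify_load (line 11)
  6: emitted by main (line 20)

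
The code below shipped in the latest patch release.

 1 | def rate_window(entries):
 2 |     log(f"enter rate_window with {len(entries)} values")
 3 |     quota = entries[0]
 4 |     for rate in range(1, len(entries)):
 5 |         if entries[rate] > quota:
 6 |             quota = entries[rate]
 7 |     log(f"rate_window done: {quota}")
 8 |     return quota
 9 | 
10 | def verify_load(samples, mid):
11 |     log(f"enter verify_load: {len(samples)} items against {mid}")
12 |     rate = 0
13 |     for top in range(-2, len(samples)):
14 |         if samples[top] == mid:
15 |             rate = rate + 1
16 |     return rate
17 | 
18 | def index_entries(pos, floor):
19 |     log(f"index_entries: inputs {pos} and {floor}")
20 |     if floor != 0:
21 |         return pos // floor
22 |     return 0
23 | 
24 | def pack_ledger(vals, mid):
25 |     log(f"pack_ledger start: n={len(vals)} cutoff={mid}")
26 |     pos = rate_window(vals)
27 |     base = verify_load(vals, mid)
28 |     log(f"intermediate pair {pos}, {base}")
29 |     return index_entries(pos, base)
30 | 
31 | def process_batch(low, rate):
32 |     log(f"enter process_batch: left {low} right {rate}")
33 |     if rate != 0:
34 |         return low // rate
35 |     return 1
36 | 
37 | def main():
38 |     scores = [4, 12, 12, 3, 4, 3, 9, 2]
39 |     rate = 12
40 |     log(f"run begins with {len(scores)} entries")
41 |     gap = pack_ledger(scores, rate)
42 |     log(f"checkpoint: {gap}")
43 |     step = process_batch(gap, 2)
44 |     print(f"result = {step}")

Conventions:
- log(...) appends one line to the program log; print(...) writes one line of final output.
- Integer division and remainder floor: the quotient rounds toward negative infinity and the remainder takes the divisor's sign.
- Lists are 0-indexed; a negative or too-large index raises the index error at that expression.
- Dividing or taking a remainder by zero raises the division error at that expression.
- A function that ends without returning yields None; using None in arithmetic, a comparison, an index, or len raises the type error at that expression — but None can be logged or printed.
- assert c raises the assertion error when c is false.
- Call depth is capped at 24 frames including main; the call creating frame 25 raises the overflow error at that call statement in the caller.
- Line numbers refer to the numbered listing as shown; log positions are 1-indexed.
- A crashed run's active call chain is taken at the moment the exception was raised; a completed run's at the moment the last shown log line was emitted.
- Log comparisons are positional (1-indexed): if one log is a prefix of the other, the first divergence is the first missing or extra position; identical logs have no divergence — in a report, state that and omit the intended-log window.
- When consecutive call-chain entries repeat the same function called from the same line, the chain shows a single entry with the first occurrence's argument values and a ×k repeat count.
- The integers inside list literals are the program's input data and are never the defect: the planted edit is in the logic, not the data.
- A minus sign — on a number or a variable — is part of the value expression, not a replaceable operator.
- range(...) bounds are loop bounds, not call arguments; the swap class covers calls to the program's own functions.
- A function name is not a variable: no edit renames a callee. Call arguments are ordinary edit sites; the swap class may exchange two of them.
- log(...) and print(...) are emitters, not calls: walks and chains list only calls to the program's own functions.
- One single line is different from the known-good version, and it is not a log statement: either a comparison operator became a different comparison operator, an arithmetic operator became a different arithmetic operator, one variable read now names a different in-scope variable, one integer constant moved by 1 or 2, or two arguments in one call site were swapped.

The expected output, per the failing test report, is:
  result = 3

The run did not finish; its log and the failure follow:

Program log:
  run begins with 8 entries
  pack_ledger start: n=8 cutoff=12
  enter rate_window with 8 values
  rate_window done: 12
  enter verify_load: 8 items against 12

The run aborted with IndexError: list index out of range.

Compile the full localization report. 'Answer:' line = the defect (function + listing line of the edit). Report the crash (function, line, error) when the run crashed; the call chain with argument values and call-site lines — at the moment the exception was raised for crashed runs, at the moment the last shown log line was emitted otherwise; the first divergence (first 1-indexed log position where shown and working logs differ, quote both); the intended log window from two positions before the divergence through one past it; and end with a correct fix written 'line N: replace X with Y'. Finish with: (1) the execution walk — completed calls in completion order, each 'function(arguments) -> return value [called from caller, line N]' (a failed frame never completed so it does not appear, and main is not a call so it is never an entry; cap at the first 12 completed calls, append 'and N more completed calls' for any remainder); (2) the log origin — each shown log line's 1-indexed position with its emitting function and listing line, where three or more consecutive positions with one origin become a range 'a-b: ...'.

Answer: the defect is in verify_load at line 13.
Key fact: The shown log is a 5-line prefix of the intended one, whose next entry is 'intermediate pair 12, 2'.
Crash: verify_load, line 14, IndexError.
Call chain: main -> pack_ledger([4, 12, 12, 3, 4, 3, 9, 2], 12) (called at line 41) -> verify_load([4, 12, 12, 3, 4, 3, 9, 2], 12) (called at line 27).
First divergence: position 6 — the faulty run's log ends after 5 lines; the working version continues with 'intermediate pair 12, 2'.
Intended log window:
  4: rate_window done: 12
  5: enter verify_load: 8 items against 12
  6: intermediate pair 12, 2
  7: index_entries: inputs 12 and 2
Execution walk:
  rate_window([4, 12, 12, 3, 4, 3, 9, 2]) -> 12  [called from pack_ledger, line 26]
Log origin:
  1 — main, line 40
  2 — pack_ledger, line 25
  3 — rate_window, line 2
  4 — rate_window, line 7
  5 — verify_load, line 11
A correct fix: line 13: replace `-2` with `0`.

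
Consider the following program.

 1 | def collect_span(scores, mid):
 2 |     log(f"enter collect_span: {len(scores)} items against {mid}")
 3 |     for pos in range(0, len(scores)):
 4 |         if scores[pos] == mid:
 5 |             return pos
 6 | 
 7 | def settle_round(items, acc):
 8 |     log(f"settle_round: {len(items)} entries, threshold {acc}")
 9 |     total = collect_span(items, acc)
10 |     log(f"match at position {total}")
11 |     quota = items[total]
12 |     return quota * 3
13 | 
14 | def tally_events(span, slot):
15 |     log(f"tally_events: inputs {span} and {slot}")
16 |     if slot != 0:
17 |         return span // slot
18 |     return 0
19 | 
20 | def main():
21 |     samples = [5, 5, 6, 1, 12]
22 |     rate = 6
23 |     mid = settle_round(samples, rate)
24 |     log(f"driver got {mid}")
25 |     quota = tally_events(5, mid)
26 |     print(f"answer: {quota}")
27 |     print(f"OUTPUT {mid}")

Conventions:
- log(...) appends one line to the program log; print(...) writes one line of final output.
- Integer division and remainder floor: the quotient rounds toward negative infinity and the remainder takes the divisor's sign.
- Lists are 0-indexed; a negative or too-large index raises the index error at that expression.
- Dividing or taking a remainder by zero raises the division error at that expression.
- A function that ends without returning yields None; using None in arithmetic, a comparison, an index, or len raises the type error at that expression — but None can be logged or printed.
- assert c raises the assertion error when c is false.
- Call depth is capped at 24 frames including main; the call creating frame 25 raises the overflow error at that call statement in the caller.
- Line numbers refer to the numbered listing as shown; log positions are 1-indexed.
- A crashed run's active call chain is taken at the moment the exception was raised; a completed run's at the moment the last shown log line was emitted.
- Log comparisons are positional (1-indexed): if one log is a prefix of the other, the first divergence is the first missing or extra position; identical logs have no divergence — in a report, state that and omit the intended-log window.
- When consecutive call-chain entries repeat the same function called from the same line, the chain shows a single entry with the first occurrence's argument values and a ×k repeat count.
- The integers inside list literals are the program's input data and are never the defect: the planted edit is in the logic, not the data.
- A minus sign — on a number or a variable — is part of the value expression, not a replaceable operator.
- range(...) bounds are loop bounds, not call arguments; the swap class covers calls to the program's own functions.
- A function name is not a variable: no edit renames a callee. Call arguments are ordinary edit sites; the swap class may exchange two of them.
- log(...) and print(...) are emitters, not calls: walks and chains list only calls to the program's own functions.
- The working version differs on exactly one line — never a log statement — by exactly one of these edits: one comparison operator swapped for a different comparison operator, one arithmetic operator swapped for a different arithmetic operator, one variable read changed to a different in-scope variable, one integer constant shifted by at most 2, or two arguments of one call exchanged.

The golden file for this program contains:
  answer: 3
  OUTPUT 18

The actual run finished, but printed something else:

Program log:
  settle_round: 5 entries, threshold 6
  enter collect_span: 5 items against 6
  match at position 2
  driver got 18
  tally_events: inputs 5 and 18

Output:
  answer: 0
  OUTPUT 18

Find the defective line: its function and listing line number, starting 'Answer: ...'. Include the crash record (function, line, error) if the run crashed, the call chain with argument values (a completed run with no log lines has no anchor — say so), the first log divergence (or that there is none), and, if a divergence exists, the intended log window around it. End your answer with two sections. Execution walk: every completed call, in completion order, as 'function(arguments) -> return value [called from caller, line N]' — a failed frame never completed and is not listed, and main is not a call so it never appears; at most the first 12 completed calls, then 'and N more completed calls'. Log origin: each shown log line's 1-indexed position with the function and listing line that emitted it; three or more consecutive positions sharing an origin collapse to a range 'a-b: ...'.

Answer: the defect is in main at line 25.
Key observation: At log position 5 the runs split — shown 'tally_events: inputs 5 and 18', but the working version logs 'tally_events: inputs 18 and 5'.
Call chain: main -> tally_events(5, 18) (called at line 25).
First divergence: at position 5 the run shows 'tally_events: inputs 5 and 18' where the working version logs 'tally_events: inputs 18 and 5'.
Intended log window:
  3: match at position 2
  4: driver got 18
  5: tally_events: inputs 18 and 5
Execution walk:
  collect_span([5, 5, 6, 1, 12], 6) -> 2  [called from settle_round, line 9]
  settle_round([5, 5, 6, 1, 12], 6) -> 18  [called from main, line 23]
  tally_events(5, 18) -> 0  [called from main, line 25]
Log origin:
  1 — settle_round, line 8
  2 — collect_span, line 2
  3 — settle_round, line 10
  4 — main, line 24
  5 — tally_events, line 15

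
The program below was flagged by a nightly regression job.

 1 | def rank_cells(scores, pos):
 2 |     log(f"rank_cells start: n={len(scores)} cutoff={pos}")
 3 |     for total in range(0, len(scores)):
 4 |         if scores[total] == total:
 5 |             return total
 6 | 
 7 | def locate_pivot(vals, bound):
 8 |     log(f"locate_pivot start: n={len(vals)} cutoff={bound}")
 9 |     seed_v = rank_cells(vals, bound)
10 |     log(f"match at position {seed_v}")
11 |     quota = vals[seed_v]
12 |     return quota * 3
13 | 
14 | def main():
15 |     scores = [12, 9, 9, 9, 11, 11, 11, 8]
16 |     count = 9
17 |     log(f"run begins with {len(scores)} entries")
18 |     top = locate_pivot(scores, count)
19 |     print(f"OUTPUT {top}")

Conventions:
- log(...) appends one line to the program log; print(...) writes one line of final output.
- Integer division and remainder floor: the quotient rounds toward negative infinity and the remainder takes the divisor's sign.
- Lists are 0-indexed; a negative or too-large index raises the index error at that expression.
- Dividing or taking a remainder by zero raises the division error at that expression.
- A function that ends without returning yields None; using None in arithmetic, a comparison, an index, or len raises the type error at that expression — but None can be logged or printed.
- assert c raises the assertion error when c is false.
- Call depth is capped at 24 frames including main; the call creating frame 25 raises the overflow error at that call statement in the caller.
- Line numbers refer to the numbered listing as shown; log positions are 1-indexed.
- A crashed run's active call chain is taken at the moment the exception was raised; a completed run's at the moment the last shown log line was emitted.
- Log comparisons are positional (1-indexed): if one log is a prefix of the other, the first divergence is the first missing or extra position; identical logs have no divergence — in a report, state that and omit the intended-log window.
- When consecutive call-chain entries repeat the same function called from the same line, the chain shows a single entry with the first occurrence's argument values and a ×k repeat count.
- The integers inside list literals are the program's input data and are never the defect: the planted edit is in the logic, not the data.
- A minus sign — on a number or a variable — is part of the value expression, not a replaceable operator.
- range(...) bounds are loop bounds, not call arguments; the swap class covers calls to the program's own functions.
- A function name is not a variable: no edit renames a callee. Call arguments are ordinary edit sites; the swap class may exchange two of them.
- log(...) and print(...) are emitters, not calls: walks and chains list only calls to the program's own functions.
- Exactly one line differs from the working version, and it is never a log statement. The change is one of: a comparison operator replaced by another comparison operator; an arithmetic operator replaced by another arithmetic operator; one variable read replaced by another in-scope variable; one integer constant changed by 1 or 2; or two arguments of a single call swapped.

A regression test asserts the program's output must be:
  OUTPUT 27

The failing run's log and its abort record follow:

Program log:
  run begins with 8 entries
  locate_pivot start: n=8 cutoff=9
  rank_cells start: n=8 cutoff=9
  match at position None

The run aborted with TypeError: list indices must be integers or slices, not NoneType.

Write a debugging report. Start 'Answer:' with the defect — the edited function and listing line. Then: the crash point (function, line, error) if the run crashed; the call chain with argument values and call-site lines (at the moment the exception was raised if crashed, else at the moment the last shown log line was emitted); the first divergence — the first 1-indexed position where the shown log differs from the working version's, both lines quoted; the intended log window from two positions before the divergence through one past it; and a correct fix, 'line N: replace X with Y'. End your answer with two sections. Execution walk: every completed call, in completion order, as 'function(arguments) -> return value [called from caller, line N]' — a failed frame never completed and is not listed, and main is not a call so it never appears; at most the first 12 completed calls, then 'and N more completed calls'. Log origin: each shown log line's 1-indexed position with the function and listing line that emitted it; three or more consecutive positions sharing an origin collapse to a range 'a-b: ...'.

Answer: the defect is in rank_cells at line 4.
Core observation: Position 4 is the first bad log line: 'match at position None' should read 'match at position 1'.
Crash: locate_pivot, line 11, TypeError.
Call chain: main -> locate_pivot([12, 9, 9, 9, 11, 11, 11, 8], 9) (called at line 18).
First divergence: at position 4 the run shows 'match at position None' where the working version logs 'match at position 1'.
Intended log window:
  2: locate_pivot start: n=8 cutoff=9
  3: rank_cells start: n=8 cutoff=9
  4: match at position 1
Execution walk:
  rank_cells([12, 9, 9, 9, 11, 11, 11, 8], 9) -> None  [called from locate_pivot, line 9]
Origin of each log line:
  1: from main, line 17
  2: from locate_pivot, line 8
  3: from rank_cells, line 2
  4: from locate_pivot, line 10
A correct fix: line 4: replace `scores[total] == total` with `scores[total] == pos`.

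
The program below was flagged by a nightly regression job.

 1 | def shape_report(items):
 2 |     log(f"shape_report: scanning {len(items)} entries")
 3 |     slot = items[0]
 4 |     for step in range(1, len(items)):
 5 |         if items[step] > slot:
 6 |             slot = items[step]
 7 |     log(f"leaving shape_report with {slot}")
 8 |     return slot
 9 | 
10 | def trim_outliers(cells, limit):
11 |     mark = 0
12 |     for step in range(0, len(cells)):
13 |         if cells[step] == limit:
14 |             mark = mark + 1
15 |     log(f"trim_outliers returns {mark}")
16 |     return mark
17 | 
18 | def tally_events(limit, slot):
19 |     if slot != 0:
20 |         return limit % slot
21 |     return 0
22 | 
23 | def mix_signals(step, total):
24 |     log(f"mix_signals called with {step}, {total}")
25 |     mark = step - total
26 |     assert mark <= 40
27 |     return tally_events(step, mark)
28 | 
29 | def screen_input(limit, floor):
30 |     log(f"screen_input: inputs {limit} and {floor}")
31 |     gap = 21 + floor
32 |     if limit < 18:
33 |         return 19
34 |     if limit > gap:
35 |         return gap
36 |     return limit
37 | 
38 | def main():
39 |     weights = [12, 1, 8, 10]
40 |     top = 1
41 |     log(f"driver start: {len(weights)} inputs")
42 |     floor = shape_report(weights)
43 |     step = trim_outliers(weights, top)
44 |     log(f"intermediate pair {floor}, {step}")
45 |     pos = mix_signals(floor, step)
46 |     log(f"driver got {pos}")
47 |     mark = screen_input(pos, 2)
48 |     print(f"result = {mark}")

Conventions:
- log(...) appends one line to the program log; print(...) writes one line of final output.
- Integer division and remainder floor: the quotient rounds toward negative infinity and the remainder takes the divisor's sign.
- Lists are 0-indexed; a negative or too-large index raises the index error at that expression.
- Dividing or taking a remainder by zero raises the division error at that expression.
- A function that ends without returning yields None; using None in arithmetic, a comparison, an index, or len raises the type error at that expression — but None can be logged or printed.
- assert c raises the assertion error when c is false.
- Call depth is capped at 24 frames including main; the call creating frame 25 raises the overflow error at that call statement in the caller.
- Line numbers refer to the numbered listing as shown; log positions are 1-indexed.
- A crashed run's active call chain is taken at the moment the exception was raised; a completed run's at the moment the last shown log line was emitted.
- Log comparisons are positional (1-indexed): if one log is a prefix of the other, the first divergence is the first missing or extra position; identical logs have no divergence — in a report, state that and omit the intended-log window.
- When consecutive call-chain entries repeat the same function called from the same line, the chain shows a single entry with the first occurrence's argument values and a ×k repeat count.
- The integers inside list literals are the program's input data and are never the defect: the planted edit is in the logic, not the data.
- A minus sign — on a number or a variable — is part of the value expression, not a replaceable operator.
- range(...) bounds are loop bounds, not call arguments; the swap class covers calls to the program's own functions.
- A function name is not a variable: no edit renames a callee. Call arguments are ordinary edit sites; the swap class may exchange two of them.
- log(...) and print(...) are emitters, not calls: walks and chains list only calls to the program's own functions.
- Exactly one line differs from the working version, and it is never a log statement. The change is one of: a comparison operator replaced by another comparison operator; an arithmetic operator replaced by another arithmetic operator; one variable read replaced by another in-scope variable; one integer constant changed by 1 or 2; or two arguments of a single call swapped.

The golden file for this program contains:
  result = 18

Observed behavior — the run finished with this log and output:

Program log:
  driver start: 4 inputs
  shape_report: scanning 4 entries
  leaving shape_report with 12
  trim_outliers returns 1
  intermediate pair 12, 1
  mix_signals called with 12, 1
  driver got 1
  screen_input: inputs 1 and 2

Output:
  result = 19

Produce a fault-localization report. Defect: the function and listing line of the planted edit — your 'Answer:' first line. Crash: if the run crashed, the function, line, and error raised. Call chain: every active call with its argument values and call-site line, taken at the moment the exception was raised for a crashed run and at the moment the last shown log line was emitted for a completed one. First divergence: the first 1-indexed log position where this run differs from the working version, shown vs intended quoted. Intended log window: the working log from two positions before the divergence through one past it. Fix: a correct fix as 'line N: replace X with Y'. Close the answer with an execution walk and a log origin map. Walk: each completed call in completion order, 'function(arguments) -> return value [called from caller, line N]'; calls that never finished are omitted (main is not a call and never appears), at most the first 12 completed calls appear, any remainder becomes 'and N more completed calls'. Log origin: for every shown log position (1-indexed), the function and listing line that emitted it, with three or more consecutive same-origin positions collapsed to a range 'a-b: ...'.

Answer: the defect is in screen_input at line 33.
Core observation: The logs agree in full; only the final output differs.
Call chain: main -> screen_input(1, 2) (called at line 47).
First divergence: none — the logs agree in full.
Execution walk:
  shape_report([12, 1, 8, 10]) -> 12  [called from main, line 42]
  trim_outliers([12, 1, 8, 10], 1) -> 1  [called from main, line 43]
  tally_events(12, 11) -> 1  [called from mix_signals, line 27]
  mix_signals(12, 1) -> 1  [called from main, line 45]
  screen_input(1, 2) -> 19  [called from main, line 47]
Log line origins:
  1: logged in main at line 41
  2: logged in shape_report at line 2
  3: logged in shape_report at line 7
  4: logged in trim_outliers at line 15
  5: logged in main at line 44
  6: logged in mix_signals at line 24
  7: logged in main at line 46
  8: logged in screen_input at line 30
A correct fix: line 33: replace `19` with `18`.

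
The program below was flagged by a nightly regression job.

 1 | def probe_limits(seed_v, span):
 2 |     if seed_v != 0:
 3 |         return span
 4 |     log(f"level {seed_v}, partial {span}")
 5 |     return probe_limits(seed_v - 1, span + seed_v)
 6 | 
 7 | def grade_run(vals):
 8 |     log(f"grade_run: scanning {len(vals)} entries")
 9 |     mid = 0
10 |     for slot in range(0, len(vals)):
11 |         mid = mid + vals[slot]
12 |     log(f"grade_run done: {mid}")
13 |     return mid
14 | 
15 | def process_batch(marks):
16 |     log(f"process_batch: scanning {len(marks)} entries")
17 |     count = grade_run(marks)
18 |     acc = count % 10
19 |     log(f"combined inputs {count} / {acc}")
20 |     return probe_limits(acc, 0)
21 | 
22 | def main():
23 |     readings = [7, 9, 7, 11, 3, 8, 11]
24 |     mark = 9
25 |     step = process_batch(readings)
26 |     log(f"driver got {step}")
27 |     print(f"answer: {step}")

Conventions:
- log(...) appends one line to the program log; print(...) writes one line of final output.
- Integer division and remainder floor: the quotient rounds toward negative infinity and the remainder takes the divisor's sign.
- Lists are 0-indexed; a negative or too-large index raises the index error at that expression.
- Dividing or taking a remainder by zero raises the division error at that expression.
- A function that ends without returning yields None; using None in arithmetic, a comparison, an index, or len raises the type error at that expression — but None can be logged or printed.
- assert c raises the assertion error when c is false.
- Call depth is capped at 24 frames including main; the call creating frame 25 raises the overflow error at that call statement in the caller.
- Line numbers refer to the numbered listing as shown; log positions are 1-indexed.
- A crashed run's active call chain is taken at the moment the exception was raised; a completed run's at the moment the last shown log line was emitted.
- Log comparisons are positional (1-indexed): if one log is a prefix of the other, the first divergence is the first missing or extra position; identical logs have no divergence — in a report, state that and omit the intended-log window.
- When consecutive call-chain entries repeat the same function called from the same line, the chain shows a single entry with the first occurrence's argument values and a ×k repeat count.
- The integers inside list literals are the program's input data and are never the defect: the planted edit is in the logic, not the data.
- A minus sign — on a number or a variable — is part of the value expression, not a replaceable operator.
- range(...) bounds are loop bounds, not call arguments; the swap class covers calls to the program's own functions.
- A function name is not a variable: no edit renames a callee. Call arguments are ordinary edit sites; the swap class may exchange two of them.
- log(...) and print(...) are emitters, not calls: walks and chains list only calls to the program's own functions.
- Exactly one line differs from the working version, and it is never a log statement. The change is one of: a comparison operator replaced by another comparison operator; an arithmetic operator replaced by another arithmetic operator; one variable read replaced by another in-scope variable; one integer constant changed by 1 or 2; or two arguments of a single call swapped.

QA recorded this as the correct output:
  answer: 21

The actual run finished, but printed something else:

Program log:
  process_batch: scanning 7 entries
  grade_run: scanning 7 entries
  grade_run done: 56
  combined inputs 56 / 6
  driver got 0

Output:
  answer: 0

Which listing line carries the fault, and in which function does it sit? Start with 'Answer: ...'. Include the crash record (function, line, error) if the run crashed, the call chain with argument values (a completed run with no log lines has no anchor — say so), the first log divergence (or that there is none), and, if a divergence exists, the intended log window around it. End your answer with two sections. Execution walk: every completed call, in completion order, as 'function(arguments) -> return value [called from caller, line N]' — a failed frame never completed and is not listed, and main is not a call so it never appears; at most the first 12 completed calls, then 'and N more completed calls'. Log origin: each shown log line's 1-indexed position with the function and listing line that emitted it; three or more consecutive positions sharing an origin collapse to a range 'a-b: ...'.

Answer: the defect is in probe_limits at line 2.
Key fact: The earliest visible damage is log position 5 — 'driver got 0' rather than the intended 'level 6, partial 0'.
Call chain: main.
First divergence: position 5 — the shown line 'driver got 0' should read 'level 6, partial 0'.
Intended log window:
  3: grade_run done: 56
  4: combined inputs 56 / 6
  5: level 6, partial 0
  6: level 5, partial 6
Execution walk:
  grade_run([7, 9, 7, 11, 3, 8, 11]) -> 56  [called from process_batch, line 17]
  probe_limits(6, 0) -> 0  [called from process_batch, line 20]
  process_batch([7, 9, 7, 11, 3, 8, 11]) -> 0  [called from main, line 25]
Origin of each log line:
  1: from process_batch, line 16
  2: from grade_run, line 8
  3: from grade_run, line 12
  4: from process_batch, line 19
  5: from main, line 26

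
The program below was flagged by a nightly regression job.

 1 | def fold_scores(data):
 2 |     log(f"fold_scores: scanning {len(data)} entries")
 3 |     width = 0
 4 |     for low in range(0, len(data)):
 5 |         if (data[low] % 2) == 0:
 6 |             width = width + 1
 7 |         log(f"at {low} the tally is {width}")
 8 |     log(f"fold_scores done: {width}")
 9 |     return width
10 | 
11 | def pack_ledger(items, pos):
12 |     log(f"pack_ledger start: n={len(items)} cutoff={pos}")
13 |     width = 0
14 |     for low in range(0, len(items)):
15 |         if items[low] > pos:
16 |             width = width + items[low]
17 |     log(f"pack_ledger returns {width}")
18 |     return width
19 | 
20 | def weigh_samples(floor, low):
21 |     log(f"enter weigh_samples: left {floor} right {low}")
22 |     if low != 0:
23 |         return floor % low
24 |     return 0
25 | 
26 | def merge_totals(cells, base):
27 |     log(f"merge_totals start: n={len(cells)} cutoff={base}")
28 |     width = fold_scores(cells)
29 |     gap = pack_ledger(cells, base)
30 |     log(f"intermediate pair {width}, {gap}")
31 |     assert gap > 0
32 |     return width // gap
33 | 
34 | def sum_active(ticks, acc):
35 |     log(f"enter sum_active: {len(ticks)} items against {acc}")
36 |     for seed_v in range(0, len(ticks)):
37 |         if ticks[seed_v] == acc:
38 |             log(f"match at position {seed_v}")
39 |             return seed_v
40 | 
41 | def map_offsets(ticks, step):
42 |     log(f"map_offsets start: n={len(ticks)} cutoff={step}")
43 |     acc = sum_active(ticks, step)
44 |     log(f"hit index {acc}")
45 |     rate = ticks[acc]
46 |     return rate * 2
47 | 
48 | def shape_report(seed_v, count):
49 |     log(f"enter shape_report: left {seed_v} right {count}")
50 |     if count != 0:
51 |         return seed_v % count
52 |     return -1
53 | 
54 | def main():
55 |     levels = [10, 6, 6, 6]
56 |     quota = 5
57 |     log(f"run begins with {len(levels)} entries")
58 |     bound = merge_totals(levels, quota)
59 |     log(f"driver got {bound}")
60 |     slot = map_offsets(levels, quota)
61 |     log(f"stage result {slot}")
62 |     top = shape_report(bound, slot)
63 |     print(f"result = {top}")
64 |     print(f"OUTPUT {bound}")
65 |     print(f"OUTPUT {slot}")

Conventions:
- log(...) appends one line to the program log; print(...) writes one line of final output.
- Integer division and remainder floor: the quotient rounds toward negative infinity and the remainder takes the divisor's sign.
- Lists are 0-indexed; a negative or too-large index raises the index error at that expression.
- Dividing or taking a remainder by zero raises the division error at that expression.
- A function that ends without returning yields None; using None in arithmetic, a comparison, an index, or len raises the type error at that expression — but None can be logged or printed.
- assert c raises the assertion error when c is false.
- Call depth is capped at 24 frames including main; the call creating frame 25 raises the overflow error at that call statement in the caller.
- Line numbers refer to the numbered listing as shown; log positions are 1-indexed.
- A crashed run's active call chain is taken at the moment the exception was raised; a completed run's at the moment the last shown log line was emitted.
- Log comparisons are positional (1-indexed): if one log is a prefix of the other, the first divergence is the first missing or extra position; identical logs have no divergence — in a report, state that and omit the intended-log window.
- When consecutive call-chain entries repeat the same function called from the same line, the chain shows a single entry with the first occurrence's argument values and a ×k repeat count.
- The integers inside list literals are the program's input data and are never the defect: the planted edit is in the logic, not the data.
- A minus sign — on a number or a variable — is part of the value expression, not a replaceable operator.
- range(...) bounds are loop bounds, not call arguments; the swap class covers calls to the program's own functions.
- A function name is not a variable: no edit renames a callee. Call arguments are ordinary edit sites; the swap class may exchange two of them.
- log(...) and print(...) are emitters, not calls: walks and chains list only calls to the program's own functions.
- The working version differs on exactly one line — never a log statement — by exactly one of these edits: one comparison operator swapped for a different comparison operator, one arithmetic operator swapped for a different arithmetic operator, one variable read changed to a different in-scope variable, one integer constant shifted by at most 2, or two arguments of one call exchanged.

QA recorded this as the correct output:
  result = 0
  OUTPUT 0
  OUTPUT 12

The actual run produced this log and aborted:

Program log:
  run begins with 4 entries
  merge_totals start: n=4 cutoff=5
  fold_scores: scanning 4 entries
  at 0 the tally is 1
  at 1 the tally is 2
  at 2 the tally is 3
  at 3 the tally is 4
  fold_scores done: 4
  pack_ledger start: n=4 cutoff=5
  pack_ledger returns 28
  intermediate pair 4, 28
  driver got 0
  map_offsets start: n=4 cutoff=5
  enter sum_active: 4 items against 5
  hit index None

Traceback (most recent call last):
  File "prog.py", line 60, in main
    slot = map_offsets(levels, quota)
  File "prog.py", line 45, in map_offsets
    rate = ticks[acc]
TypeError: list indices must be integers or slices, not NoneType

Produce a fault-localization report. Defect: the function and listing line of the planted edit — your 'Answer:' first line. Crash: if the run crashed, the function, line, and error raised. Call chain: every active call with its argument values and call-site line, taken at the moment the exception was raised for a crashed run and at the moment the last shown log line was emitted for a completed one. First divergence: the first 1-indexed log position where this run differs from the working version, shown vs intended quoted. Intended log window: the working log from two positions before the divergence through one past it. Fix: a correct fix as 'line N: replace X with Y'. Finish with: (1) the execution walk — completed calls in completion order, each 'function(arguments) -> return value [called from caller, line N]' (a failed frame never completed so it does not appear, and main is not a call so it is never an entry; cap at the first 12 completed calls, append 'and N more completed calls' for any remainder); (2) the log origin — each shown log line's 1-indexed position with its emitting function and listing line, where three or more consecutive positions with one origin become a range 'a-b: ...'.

Answer: the defect is in main at line 56.
Key fact: The earliest visible damage is log position 2 — 'merge_totals start: n=4 cutoff=5' rather than the intended 'merge_totals start: n=4 cutoff=6'.
Crash: map_offsets, line 45, TypeError.
Call chain: main -> map_offsets([10, 6, 6, 6], 5) (called at line 60).
First divergence: position 2 — shown 'merge_totals start: n=4 cutoff=5', intended 'merge_totals start: n=4 cutoff=6'.
Intended log window:
  1: run begins with 4 entries
  2: merge_totals start: n=4 cutoff=6
  3: fold_scores: scanning 4 entries
Execution walk:
  fold_scores([10, 6, 6, 6]) -> 4  [called from merge_totals, line 28]
  pack_ledger([10, 6, 6, 6], 5) -> 28  [called from merge_totals, line 29]
  merge_totals([10, 6, 6, 6], 5) -> 0  [called from main, line 58]
  sum_active([10, 6, 6, 6], 5) -> None  [called from map_offsets, line 43]
Log line origins:
  1: from main, line 57
  2: from merge_totals, line 27
  3: from fold_scores, line 2
  4-7: from fold_scores, line 7
  8: from fold_scores, line 8
  9: from pack_ledger, line 12
  10: from pack_ledger, line 17
  11: from merge_totals, line 30
  12: from main, line 59
  13: from map_offsets, line 42
  14: from sum_active, line 35
  15: from map_offsets, line 44
A correct fix: line 56: replace `5` with `6`.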